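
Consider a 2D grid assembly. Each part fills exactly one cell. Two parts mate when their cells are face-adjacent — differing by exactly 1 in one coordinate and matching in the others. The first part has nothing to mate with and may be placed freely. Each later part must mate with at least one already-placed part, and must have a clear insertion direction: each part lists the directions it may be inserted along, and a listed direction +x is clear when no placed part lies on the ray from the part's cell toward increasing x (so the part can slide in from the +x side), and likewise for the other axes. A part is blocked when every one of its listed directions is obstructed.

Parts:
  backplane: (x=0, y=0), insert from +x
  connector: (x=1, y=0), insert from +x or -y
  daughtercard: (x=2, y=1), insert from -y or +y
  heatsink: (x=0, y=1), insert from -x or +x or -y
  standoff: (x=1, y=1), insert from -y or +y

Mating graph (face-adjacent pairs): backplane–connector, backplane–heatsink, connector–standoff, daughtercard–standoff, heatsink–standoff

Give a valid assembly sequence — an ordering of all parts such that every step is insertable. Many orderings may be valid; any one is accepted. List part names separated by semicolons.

standoff; heatsink; backplane; connector; daughtercard

1. standoff@(1, 1) [-y clear] — {standoff}
2. heatsink@(0, 1) [-x clear] — {heatsink, standoff}
3. backplane@(0, 0) [+x clear] — {backplane, heatsink, standoff}
4. connector@(1, 0) [+x clear] — {backplane, connector, heatsink, standoff}
5. daughtercard@(2, 1) [-y clear] — {backplane, connector, daughtercard, heatsink, standoff}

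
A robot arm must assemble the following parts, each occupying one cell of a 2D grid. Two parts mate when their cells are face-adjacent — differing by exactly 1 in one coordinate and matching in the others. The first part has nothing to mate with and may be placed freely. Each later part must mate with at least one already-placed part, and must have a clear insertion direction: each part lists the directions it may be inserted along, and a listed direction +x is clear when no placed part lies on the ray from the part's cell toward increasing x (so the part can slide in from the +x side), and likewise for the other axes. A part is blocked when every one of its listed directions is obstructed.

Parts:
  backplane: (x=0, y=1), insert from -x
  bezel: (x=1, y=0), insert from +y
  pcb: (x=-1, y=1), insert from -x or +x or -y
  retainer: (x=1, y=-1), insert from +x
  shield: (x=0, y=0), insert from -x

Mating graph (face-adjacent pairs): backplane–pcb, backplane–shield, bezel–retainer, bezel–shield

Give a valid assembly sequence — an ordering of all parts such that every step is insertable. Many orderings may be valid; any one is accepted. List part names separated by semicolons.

shield; bezel; retainer; backplane; pcb

1. shield@(0, 0) [-x clear] — {shield}
2. bezel@(1, 0) [+y clear] — {bezel, shield}
3. retainer@(1, -1) [+x clear] — {bezel, retainer, shield}
4. backplane@(0, 1) [-x clear] — {backplane, bezel, retainer, shield}
5. pcb@(-1, 1) [-x clear] — {backplane, bezel, pcb, retainer, shield}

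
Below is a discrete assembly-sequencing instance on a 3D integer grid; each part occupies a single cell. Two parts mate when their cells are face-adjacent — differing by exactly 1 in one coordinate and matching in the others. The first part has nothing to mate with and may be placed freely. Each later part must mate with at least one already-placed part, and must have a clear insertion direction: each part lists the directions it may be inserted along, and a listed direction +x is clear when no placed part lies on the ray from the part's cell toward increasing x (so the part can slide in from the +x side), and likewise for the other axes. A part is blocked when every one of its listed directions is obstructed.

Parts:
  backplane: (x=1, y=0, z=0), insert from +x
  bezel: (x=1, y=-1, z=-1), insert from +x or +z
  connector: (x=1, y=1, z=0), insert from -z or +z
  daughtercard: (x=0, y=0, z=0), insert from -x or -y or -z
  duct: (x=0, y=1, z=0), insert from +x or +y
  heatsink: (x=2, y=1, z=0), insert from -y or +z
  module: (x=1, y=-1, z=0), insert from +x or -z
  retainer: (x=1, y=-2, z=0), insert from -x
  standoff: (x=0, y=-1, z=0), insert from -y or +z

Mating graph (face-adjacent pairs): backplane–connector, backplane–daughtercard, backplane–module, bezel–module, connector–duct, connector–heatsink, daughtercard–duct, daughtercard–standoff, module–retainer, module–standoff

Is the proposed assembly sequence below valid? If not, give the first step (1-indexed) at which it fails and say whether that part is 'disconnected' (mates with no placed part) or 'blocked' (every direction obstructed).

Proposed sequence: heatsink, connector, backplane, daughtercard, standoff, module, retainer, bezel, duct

Valid

1. heatsink@(2, 1, 0) [-y clear] — {heatsink}
2. connector@(1, 1, 0) [-z clear] — {connector, heatsink}
3. backplane@(1, 0, 0) [+x clear] — {backplane, connector, heatsink}
4. daughtercard@(0, 0, 0) [-x clear] — {backplane, connector, daughtercard, heatsink}
5. standoff@(0, -1, 0) [-y clear] — {backplane, connector, daughtercard, heatsink, standoff}
6. module@(1, -1, 0) [+x clear] — {backplane, connector, daughtercard, heatsink, module, standoff}
7. retainer@(1, -2, 0) [-x clear] — {backplane, connector, daughtercard, heatsink, module, retainer, standoff}
8. bezel@(1, -1, -1) [+x clear] — {backplane, bezel, connector, daughtercard, heatsink, module, retainer, standoff}
9. duct@(0, 1, 0) [+y clear] — {backplane, bezel, connector, daughtercard, duct, heatsink, module, retainer, standoff}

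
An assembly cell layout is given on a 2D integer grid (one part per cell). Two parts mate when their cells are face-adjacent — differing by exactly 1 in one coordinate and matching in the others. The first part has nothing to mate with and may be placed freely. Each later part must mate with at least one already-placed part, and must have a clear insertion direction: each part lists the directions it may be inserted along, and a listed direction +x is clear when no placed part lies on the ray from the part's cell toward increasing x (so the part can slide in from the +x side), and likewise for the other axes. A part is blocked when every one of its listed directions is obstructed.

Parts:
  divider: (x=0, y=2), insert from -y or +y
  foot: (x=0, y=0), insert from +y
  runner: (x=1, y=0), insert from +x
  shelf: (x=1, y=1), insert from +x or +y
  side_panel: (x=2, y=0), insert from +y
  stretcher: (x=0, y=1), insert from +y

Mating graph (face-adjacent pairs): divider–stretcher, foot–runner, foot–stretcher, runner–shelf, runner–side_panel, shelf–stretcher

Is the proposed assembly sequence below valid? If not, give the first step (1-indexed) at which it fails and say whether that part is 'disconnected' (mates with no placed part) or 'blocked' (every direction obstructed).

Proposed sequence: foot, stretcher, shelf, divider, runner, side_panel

Valid

1. foot@(0, 0) [+y clear] — {foot}
2. stretcher@(0, 1) [+y clear] — {foot, stretcher}
3. shelf@(1, 1) [+x clear] — {foot, shelf, stretcher}
4. divider@(0, 2) [+y clear] — {divider, foot, shelf, stretcher}
5. runner@(1, 0) [+x clear] — {divider, foot, runner, shelf, stretcher}
6. side_panel@(2, 0) [+y clear] — {divider, foot, runner, shelf, side_panel, stretcher}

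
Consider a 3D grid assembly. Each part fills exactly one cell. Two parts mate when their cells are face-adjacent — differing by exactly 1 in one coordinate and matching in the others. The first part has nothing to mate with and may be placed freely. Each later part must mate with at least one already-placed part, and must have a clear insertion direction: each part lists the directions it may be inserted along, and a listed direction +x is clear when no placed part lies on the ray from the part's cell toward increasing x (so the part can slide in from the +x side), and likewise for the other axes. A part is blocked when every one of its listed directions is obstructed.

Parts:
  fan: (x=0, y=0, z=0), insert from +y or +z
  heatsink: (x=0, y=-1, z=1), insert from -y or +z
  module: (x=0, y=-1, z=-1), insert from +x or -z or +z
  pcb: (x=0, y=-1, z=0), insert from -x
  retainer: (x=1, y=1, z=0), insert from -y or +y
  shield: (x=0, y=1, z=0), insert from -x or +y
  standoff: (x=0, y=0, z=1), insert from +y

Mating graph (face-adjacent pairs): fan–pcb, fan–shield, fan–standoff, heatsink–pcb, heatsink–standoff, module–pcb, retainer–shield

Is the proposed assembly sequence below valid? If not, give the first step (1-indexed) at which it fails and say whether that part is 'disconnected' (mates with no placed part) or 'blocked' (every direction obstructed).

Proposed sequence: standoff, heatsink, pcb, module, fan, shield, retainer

Valid

1. standoff@(0, 0, 1) [+y clear] — {standoff}
2. heatsink@(0, -1, 1) [-y clear] — {heatsink, standoff}
3. pcb@(0, -1, 0) [-x clear] — {heatsink, pcb, standoff}
4. module@(0, -1, -1) [+x clear] — {heatsink, module, pcb, standoff}
5. fan@(0, 0, 0) [+y clear] — {fan, heatsink, module, pcb, standoff}
6. shield@(0, 1, 0) [-x clear] — {fan, heatsink, module, pcb, shield, standoff}
7. retainer@(1, 1, 0) [-y clear] — {fan, heatsink, module, pcb, retainer, shield, standoff}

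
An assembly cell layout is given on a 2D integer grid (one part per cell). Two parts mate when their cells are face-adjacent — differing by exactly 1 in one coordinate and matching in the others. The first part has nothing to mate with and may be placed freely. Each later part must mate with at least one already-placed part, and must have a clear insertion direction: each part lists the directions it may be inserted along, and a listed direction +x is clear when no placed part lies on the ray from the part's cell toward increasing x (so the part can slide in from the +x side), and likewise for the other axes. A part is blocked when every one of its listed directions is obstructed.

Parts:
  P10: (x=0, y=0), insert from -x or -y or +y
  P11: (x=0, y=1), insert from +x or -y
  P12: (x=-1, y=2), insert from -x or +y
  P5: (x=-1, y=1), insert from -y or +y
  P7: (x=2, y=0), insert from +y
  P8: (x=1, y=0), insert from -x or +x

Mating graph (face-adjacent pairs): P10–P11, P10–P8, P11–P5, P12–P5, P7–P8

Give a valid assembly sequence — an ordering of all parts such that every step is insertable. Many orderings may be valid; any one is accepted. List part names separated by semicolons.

P11; P5; P12; P10; P8; P7

1. P11@(0, 1) [+x clear] — {P11}
2. P5@(-1, 1) [-y clear] — {P11, P5}
3. P12@(-1, 2) [-x clear] — {P11, P12, P5}
4. P10@(0, 0) [-x clear] — {P10, P11, P12, P5}
5. P8@(1, 0) [+x clear] — {P10, P11, P12, P5, P8}
6. P7@(2, 0) [+y clear] — {P10, P11, P12, P5, P7, P8}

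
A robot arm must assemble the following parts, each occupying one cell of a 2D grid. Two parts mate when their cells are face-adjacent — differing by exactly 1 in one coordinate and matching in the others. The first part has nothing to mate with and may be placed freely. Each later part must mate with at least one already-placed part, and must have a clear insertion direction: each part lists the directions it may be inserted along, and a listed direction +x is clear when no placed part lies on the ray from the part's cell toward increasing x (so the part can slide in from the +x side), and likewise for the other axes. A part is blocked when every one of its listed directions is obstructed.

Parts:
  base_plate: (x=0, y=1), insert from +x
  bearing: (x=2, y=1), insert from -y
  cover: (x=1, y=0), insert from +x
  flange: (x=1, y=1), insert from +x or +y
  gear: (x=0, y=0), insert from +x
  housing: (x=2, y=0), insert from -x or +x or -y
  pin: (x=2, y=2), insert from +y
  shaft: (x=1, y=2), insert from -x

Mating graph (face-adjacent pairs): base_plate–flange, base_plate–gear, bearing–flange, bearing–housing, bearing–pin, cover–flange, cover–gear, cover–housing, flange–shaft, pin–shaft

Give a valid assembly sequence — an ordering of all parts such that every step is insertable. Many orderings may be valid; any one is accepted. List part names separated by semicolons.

gear; cover; base_plate; flange; shaft; bearing; housing; pin

1. gear@(0, 0) [+x clear] — {gear}
2. cover@(1, 0) [+x clear] — {cover, gear}
3. base_plate@(0, 1) [+x clear] — {base_plate, cover, gear}
4. flange@(1, 1) [+x clear] — {base_plate, cover, flange, gear}
5. shaft@(1, 2) [-x clear] — {base_plate, cover, flange, gear, shaft}
6. bearing@(2, 1) [-y clear] — {base_plate, bearing, cover, flange, gear, shaft}
7. housing@(2, 0) [+x clear] — {base_plate, bearing, cover, flange, gear, housing, shaft}
8. pin@(2, 2) [+y clear] — {base_plate, bearing, cover, flange, gear, housing, pin, shaft}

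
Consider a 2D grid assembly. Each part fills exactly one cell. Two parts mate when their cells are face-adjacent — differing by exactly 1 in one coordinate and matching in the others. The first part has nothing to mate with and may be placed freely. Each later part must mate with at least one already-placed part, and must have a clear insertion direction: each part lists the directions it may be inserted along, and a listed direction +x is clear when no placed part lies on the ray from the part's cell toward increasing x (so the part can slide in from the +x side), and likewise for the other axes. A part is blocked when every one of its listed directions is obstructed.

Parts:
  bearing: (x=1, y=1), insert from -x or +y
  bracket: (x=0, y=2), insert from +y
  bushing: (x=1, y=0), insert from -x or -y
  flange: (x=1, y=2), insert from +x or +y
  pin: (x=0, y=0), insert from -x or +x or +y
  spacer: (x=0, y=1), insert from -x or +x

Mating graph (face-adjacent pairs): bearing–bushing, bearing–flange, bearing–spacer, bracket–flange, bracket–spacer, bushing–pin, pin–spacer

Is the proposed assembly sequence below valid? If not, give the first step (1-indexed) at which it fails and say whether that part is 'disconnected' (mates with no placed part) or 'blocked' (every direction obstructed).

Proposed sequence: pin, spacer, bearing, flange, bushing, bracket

1. pin@(0, 0) [-x clear] — {pin}
2. spacer@(0, 1) [-x clear] — {pin, spacer}
3. bearing@(1, 1) [+y clear] — {bearing, pin, spacer}
4. flange@(1, 2) [+x clear] — {bearing, flange, pin, spacer}
5. bushing@(1, 0) [-y clear] — {bearing, bushing, flange, pin, spacer}
6. bracket@(0, 2) [+y clear] — {bearing, bracket, bushing, flange, pin, spacer}

Valid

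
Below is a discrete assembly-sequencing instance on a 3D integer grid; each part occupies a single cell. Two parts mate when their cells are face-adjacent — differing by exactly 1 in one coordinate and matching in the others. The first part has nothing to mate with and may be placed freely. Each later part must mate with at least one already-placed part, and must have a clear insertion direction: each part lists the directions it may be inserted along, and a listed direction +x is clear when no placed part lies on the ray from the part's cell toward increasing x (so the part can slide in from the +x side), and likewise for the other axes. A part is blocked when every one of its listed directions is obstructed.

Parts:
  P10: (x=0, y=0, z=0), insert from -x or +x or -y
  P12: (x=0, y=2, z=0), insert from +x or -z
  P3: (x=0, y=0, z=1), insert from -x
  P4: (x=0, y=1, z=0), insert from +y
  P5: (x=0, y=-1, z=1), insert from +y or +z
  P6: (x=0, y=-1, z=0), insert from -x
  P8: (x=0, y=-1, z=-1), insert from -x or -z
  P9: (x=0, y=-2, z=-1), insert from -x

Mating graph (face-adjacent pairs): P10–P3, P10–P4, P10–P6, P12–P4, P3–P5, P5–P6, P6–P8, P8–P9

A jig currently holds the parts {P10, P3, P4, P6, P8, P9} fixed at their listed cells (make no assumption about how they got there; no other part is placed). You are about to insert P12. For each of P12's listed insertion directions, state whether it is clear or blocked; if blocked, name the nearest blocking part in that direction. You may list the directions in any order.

+x: clear; -z: clear

+x: ray from P12(0, 2, 0) has no placed part ⇒ clear
-z: ray from P12(0, 2, 0) has no placed part ⇒ clear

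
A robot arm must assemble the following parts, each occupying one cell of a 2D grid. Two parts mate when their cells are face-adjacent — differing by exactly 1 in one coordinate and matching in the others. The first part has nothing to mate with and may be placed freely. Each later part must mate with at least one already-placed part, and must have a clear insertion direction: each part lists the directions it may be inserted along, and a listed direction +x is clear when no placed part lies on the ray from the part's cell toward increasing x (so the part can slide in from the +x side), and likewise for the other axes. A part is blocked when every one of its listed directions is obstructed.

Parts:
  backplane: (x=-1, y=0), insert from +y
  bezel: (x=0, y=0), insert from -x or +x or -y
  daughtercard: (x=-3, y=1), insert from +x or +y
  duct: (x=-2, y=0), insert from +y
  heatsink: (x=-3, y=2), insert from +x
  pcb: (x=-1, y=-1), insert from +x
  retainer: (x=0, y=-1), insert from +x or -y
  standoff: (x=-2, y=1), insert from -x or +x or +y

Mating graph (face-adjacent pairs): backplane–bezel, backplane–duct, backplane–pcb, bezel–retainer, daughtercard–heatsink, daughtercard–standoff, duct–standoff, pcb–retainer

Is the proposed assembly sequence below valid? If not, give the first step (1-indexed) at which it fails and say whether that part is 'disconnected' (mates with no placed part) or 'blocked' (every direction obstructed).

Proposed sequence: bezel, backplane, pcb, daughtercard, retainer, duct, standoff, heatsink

Invalid at step 4 (disconnected)

1. bezel@(0, 0) [-x clear] — {bezel}
2. backplane@(-1, 0) [+y clear] — {backplane, bezel}
3. pcb@(-1, -1) [+x clear] — {backplane, bezel, pcb}
4. daughtercard@(-3, 1) — no placed neighbour ⇒ disconnected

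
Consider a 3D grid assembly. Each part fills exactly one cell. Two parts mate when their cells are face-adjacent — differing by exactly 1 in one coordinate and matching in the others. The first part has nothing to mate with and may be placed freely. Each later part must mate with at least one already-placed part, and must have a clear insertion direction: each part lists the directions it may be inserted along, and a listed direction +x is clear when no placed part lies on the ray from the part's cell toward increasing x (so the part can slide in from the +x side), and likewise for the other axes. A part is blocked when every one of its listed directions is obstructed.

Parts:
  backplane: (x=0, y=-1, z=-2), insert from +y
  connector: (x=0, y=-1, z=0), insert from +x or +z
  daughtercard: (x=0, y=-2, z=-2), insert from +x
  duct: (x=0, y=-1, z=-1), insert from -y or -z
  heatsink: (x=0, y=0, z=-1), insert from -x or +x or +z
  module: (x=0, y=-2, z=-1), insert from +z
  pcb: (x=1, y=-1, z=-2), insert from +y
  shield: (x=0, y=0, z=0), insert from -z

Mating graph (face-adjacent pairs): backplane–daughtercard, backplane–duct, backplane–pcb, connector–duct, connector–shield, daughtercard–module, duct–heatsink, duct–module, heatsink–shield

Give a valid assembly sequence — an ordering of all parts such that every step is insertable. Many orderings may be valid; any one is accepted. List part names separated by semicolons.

1. shield@(0, 0, 0) [-z clear] — {shield}
2. connector@(0, -1, 0) [+x clear] — {connector, shield}
3. duct@(0, -1, -1) [-y clear] — {connector, duct, shield}
4. module@(0, -2, -1) [+z clear] — {connector, duct, module, shield}
5. heatsink@(0, 0, -1) [-x clear] — {connector, duct, heatsink, module, shield}
6. backplane@(0, -1, -2) [+y clear] — {backplane, connector, duct, heatsink, module, shield}
7. pcb@(1, -1, -2) [+y clear] — {backplane, connector, duct, heatsink, module, pcb, shield}
8. daughtercard@(0, -2, -2) [+x clear] — {backplane, connector, daughtercard, duct, heatsink, module, pcb, shield}

shield; connector; duct; module; heatsink; backplane; pcb; daughtercard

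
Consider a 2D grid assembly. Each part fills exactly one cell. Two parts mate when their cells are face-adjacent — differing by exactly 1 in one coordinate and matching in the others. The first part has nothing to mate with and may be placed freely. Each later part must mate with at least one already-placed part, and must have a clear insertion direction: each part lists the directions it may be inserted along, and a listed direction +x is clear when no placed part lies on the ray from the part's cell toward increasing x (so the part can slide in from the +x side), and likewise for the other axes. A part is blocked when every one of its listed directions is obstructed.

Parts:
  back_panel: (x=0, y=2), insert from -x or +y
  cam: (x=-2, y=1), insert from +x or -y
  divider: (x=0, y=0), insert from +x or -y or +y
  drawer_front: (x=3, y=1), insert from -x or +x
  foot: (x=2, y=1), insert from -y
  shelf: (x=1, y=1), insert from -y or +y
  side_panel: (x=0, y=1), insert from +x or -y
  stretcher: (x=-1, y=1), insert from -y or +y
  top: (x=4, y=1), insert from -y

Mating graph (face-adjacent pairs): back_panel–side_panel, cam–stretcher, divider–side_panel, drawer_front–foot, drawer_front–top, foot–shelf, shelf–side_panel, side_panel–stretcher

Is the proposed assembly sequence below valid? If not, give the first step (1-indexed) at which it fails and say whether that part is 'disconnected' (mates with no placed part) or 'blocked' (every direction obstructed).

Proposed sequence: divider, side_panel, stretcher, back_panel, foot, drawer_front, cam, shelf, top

Invalid at step 5 (disconnected)

1. divider@(0, 0) [+x clear] — {divider}
2. side_panel@(0, 1) [+x clear] — {divider, side_panel}
3. stretcher@(-1, 1) [-y clear] — {divider, side_panel, stretcher}
4. back_panel@(0, 2) [-x clear] — {back_panel, divider, side_panel, stretcher}
5. foot@(2, 1) — no placed neighbour ⇒ disconnected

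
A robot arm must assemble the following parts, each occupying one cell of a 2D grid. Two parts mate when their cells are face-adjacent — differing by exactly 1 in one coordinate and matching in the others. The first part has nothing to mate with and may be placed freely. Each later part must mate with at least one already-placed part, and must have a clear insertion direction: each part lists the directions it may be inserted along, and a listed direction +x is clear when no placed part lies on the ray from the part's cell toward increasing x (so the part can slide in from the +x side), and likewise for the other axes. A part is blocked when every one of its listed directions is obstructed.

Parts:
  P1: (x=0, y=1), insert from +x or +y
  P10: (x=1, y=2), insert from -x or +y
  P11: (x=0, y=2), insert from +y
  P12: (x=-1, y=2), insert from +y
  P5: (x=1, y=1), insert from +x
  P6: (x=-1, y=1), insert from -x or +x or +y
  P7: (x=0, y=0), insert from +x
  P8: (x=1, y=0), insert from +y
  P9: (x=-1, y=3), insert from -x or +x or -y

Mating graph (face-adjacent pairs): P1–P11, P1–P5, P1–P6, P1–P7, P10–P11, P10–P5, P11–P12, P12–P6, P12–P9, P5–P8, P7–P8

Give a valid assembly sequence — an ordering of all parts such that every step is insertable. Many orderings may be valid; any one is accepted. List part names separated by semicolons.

1. P6@(-1, 1) [-x clear] — {P6}
2. P1@(0, 1) [+x clear] — {P1, P6}
3. P7@(0, 0) [+x clear] — {P1, P6, P7}
4. P8@(1, 0) [+y clear] — {P1, P6, P7, P8}
5. P5@(1, 1) [+x clear] — {P1, P5, P6, P7, P8}
6. P10@(1, 2) [-x clear] — {P1, P10, P5, P6, P7, P8}
7. P11@(0, 2) [+y clear] — {P1, P10, P11, P5, P6, P7, P8}
8. P12@(-1, 2) [+y clear] — {P1, P10, P11, P12, P5, P6, P7, P8}
9. P9@(-1, 3) [-x clear] — {P1, P10, P11, P12, P5, P6, P7, P8, P9}

P6; P1; P7; P8; P5; P10; P11; P12; P9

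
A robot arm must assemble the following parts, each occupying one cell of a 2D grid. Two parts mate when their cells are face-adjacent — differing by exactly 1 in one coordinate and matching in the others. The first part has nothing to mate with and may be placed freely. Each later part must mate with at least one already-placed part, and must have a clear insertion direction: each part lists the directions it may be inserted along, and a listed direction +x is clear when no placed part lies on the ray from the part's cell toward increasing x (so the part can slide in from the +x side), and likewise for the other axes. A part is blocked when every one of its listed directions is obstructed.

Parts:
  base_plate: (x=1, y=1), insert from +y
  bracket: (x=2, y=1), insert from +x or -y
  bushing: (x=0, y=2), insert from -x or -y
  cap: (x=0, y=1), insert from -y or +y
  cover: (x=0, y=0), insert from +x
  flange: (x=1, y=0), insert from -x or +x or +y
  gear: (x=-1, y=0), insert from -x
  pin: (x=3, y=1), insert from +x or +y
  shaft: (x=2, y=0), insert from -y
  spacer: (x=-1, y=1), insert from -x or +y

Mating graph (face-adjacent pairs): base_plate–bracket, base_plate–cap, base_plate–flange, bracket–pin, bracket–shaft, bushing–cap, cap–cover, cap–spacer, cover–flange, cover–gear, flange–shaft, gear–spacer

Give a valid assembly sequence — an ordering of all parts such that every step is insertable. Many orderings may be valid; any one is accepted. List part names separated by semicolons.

spacer; gear; cover; flange; base_plate; cap; bushing; bracket; pin; shaft

1. spacer@(-1, 1) [-x clear] — {spacer}
2. gear@(-1, 0) [-x clear] — {gear, spacer}
3. cover@(0, 0) [+x clear] — {cover, gear, spacer}
4. flange@(1, 0) [+x clear] — {cover, flange, gear, spacer}
5. base_plate@(1, 1) [+y clear] — {base_plate, cover, flange, gear, spacer}
6. cap@(0, 1) [+y clear] — {base_plate, cap, cover, flange, gear, spacer}
7. bushing@(0, 2) [-x clear] — {base_plate, bushing, cap, cover, flange, gear, spacer}
8. bracket@(2, 1) [+x clear] — {base_plate, bracket, bushing, cap, cover, flange, gear, spacer}
9. pin@(3, 1) [+x clear] — {base_plate, bracket, bushing, cap, cover, flange, gear, pin, spacer}
10. shaft@(2, 0) [-y clear] — {base_plate, bracket, bushing, cap, cover, flange, gear, pin, shaft, spacer}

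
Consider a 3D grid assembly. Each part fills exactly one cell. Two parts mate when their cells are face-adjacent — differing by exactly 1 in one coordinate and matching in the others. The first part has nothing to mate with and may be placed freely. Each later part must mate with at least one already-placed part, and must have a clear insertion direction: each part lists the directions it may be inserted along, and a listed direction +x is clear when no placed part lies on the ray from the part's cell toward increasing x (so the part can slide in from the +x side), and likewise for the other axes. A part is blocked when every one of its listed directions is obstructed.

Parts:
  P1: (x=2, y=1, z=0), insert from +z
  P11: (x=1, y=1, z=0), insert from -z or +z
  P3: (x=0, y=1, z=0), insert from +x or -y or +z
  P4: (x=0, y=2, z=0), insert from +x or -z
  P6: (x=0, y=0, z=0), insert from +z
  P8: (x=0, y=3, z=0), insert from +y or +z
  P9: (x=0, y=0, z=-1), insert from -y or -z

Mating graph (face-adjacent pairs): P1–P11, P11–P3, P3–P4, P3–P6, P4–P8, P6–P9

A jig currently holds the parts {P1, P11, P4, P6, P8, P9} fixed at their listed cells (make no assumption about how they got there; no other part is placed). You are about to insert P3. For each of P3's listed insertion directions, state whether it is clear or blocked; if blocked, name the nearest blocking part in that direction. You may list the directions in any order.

+x: blocked by P11; +z: clear; -y: blocked by P6

+x: nearest on ray is P11@(1, 1, 0) ⇒ blocked
-y: nearest on ray is P6@(0, 0, 0) ⇒ blocked
+z: ray from P3(0, 1, 0) has no placed part ⇒ clear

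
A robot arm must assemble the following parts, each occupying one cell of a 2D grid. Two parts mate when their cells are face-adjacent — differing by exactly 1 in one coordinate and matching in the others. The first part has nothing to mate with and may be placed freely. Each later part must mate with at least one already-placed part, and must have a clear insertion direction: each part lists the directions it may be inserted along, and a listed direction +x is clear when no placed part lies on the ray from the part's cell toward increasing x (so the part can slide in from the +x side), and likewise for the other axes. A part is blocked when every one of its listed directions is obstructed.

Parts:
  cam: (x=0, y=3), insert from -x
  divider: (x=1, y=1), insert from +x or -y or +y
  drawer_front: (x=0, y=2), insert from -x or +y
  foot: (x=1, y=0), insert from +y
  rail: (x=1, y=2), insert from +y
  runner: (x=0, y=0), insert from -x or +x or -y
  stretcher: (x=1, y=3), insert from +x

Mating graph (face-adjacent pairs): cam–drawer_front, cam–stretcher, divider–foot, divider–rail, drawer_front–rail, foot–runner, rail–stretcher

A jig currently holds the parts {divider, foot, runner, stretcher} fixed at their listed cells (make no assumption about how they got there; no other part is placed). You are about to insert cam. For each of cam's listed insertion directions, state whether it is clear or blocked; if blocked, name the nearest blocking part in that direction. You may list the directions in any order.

-x: ray from cam(0, 3) has no placed part ⇒ clear

-x: clear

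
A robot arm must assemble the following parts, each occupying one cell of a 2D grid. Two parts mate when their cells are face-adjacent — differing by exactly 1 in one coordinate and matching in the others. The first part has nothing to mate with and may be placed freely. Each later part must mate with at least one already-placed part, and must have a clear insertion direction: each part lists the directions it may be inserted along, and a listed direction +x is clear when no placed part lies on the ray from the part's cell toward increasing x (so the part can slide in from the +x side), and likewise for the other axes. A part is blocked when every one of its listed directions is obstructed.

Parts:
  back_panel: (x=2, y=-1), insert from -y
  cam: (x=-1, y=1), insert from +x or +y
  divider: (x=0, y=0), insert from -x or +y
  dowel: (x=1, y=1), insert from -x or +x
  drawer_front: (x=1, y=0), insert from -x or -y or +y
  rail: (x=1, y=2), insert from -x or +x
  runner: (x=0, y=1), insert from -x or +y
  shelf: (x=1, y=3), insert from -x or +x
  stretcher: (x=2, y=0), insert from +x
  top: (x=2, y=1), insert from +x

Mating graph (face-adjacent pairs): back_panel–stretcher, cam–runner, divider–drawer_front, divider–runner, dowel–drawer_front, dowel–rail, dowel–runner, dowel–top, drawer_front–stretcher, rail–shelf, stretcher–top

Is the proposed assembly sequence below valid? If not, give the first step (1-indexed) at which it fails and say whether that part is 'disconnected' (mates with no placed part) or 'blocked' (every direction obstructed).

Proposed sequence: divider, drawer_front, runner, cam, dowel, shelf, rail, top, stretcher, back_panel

Invalid at step 6 (disconnected)

1. divider@(0, 0) [-x clear] — {divider}
2. drawer_front@(1, 0) [-y clear] — {divider, drawer_front}
3. runner@(0, 1) [-x clear] — {divider, drawer_front, runner}
4. cam@(-1, 1) [+y clear] — {cam, divider, drawer_front, runner}
5. dowel@(1, 1) [+x clear] — {cam, divider, dowel, drawer_front, runner}
6. shelf@(1, 3) — no placed neighbour ⇒ disconnected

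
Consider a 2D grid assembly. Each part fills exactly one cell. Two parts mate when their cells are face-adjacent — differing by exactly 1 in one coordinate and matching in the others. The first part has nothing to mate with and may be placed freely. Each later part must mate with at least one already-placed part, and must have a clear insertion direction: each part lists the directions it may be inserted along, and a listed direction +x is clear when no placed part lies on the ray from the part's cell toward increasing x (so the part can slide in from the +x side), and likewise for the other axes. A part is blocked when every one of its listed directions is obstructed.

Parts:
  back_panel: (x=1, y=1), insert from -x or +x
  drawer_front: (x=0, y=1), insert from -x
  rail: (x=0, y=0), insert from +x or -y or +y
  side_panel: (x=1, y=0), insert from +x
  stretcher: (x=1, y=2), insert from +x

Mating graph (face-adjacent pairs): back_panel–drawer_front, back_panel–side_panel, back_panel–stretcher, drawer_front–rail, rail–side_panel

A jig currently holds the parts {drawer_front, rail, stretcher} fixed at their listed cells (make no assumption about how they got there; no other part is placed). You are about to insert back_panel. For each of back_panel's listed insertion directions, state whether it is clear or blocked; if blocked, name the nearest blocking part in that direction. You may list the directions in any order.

-x: nearest on ray is drawer_front@(0, 1) ⇒ blocked
+x: ray from back_panel(1, 1) has no placed part ⇒ clear

+x: clear; -x: blocked by drawer_front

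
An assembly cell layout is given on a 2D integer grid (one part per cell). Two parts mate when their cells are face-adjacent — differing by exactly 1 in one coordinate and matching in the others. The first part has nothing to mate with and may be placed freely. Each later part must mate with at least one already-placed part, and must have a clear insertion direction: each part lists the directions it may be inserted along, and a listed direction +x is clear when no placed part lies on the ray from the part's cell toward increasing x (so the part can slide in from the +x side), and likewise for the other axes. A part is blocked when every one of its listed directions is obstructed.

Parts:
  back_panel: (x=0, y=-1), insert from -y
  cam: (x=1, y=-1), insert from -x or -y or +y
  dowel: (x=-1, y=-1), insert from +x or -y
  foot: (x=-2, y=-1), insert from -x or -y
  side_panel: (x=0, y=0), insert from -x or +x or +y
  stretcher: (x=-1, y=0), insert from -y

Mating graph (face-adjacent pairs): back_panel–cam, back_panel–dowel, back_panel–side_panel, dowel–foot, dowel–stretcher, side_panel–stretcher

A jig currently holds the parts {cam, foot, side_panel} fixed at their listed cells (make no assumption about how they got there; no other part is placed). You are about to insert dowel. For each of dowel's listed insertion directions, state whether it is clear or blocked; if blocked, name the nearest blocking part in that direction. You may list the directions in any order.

+x: nearest on ray is cam@(1, -1) ⇒ blocked
-y: ray from dowel(-1, -1) has no placed part ⇒ clear

+x: blocked by cam; -y: clear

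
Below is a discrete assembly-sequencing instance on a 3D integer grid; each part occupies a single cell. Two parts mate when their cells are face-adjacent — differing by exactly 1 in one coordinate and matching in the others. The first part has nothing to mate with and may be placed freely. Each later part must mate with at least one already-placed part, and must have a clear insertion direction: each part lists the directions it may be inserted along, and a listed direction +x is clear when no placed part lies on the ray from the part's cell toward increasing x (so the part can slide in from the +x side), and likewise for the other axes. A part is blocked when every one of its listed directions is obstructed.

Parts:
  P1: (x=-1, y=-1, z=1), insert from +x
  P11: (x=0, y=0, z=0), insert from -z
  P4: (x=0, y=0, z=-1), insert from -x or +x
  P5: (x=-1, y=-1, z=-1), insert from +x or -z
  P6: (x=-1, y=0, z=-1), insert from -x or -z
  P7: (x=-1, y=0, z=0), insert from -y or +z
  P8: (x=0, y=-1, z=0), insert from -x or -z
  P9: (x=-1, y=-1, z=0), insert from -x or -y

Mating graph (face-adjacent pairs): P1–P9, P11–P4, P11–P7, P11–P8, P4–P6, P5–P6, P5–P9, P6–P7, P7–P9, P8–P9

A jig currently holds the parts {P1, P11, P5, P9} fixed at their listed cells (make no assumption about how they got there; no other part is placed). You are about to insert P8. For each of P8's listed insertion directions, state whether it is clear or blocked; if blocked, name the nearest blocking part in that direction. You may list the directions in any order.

-x: nearest on ray is P9@(-1, -1, 0) ⇒ blocked
-z: ray from P8(0, -1, 0) has no placed part ⇒ clear

-x: blocked by P9; -z: clear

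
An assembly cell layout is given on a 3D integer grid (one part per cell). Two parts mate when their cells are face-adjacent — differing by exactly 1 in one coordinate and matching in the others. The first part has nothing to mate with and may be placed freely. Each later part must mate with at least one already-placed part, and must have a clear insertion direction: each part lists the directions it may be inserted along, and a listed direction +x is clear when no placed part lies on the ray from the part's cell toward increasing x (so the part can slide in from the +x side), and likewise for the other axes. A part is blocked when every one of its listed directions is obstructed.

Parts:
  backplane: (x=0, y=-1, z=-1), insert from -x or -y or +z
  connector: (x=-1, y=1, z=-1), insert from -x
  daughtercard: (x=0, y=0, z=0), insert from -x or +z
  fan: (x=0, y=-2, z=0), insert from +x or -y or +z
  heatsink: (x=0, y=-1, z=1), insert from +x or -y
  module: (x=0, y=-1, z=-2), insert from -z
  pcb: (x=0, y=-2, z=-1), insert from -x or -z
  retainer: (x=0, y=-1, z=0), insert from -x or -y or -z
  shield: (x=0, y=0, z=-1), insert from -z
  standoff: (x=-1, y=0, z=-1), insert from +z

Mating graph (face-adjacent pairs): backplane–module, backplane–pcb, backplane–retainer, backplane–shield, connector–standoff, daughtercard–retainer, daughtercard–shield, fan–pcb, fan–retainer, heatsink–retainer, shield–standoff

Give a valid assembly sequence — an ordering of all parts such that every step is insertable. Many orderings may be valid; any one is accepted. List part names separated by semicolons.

1. daughtercard@(0, 0, 0) [-x clear] — {daughtercard}
2. shield@(0, 0, -1) [-z clear] — {daughtercard, shield}
3. backplane@(0, -1, -1) [-x clear] — {backplane, daughtercard, shield}
4. module@(0, -1, -2) [-z clear] — {backplane, daughtercard, module, shield}
5. pcb@(0, -2, -1) [-x clear] — {backplane, daughtercard, module, pcb, shield}
6. standoff@(-1, 0, -1) [+z clear] — {backplane, daughtercard, module, pcb, shield, standoff}
7. connector@(-1, 1, -1) [-x clear] — {backplane, connector, daughtercard, module, pcb, shield, standoff}
8. retainer@(0, -1, 0) [-x clear] — {backplane, connector, daughtercard, module, pcb, retainer, shield, standoff}
9. heatsink@(0, -1, 1) [+x clear] — {backplane, connector, daughtercard, heatsink, module, pcb, retainer, shield, standoff}
10. fan@(0, -2, 0) [+x clear] — {backplane, connector, daughtercard, fan, heatsink, module, pcb, retainer, shield, standoff}

daughtercard; shield; backplane; module; pcb; standoff; connector; retainer; heatsink; fan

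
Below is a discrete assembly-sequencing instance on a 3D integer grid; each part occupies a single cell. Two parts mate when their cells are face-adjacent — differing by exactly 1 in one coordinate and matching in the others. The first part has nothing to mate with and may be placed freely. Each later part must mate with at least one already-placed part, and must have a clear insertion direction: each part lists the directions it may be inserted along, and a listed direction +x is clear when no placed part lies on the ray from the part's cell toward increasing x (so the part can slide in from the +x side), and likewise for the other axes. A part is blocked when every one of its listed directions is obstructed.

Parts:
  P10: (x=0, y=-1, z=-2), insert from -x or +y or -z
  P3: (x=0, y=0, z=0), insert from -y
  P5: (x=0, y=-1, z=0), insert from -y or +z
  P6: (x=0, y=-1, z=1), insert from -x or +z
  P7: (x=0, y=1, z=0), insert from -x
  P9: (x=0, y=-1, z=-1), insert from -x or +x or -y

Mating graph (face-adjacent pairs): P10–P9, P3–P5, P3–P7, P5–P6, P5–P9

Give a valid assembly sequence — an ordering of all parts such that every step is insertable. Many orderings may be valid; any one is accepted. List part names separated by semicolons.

1. P7@(0, 1, 0) [-x clear] — {P7}
2. P3@(0, 0, 0) [-y clear] — {P3, P7}
3. P5@(0, -1, 0) [-y clear] — {P3, P5, P7}
4. P9@(0, -1, -1) [-x clear] — {P3, P5, P7, P9}
5. P10@(0, -1, -2) [-x clear] — {P10, P3, P5, P7, P9}
6. P6@(0, -1, 1) [-x clear] — {P10, P3, P5, P6, P7, P9}

P7; P3; P5; P9; P10; P6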